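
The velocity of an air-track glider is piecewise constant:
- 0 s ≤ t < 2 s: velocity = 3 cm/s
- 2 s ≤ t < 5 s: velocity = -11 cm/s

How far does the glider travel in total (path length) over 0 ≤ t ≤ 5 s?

39 cm

Total distance travelled is ∫|v| dt — sum the magnitudes of each area piece.
0–2 s: |3| × 2 = 6 cm
2–5 s: |-11| × 3 = 33 cm
Total distance = 39 cm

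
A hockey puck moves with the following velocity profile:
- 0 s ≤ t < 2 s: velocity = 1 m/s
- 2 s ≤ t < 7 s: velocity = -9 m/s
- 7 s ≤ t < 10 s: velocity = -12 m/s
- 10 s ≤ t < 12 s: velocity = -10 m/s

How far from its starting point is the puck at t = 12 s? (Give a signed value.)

Displacement is the signed area under the v-t curve.
0–2 s: 1 × 2 = 2 m
2–7 s: -9 × 5 = -45 m
7–10 s: -12 × 3 = -36 m
10–12 s: -10 × 2 = -20 m
Net displacement = -99 m

-99 m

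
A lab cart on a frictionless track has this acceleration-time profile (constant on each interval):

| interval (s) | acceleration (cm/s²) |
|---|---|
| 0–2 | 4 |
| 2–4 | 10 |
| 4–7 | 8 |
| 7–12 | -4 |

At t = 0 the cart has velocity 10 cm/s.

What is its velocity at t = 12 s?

42 cm/s

Δv equals the area under the a-t graph; then v = v₀ + Δv.
0–2 s: 4 × 2 = 8 cm/s
2–4 s: 10 × 2 = 20 cm/s
4–7 s: 8 × 3 = 24 cm/s
7–12 s: -4 × 5 = -20 cm/s
Δv = 32 cm/s, so v(12) = 10 + (32) = 42 cm/s.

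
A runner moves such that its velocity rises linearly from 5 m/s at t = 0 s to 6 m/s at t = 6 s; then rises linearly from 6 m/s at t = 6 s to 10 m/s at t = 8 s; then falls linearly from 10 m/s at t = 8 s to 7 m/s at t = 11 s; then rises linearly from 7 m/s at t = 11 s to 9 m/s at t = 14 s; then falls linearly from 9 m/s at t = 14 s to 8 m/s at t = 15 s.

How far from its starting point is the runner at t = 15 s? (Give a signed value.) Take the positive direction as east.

107 m

Net displacement equals the area under the velocity-time graph (areas below the axis count negative).
0–6 s: ½(5 + 6)(6) = 33 m
6–8 s: ½(6 + 10)(2) = 16 m
8–11 s: ½(10 + 7)(3) = 25.5 m
11–14 s: ½(7 + 9)(3) = 24 m
14–15 s: ½(9 + 8)(1) = 8.5 m
Net displacement = 107 m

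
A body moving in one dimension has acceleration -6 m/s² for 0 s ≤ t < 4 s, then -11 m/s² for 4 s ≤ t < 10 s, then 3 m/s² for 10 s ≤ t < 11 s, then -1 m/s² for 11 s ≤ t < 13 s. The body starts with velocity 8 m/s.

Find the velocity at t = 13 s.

Δv equals the area under the a-t graph; then v = v₀ + Δv.
0–4 s: -6 × 4 = -24 m/s
4–10 s: -11 × 6 = -66 m/s
10–11 s: 3 × 1 = 3 m/s
11–13 s: -1 × 2 = -2 m/s
Δv = -89 m/s, so v(13) = 8 + (-89) = -81 m/s.

-81 m/s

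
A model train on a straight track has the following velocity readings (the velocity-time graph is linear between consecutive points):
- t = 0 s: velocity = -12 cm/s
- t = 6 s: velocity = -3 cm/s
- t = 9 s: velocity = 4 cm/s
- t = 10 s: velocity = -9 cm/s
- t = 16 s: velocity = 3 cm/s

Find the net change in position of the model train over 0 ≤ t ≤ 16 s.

-64 cm

Displacement is the signed area under the v-t curve.
0–6 s: ½(-12 + -3)(6) = -45 cm
6–9 s: ½(-3 + 4)(3) = 1.5 cm
9–10 s: ½(4 + -9)(1) = -2.5 cm
10–16 s: ½(-9 + 3)(6) = -18 cm
Net displacement = -64 cm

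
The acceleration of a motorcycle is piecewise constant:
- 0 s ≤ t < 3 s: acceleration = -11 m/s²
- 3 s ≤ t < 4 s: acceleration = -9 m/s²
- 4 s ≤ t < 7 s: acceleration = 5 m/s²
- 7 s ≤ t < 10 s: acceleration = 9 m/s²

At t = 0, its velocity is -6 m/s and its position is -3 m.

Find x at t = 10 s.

-294 m

On each constant-a segment, Δv = aΔt and Δx = v₀Δt + ½aΔt²; chain segment to segment.
0–3 s: v starts -6 m/s; Δx = -6·3 + ½·-11·3² = -67.5 m; v ends -39 m/s.
3–4 s: v starts -39 m/s; Δx = -39·1 + ½·-9·1² = -43.5 m; v ends -48 m/s.
4–7 s: v starts -48 m/s; Δx = -48·3 + ½·5·3² = -121.5 m; v ends -33 m/s.
7–10 s: v starts -33 m/s; Δx = -33·3 + ½·9·3² = -58.5 m; v ends -6 m/s.
x(10) = -3 + Σ Δx = -294 m.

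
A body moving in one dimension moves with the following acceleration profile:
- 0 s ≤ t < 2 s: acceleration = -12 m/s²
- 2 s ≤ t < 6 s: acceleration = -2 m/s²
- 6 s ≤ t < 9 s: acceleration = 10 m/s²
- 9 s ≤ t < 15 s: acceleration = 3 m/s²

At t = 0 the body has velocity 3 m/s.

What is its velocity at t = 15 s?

19 m/s

Δv equals the area under the a-t graph; then v = v₀ + Δv.
0–2 s: -12 × 2 = -24 m/s
2–6 s: -2 × 4 = -8 m/s
6–9 s: 10 × 3 = 30 m/s
9–15 s: 3 × 6 = 18 m/s
Δv = 16 m/s, so v(15) = 3 + (16) = 19 m/s.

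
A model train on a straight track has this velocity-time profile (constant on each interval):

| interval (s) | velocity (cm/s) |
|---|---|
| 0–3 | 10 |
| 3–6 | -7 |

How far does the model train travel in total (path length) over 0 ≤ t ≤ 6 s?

51 cm

Total distance travelled is ∫|v| dt — sum the magnitudes of each area piece.
0–3 s: |10| × 3 = 30 cm
3–6 s: |-7| × 3 = 21 cm
Total distance = 51 cm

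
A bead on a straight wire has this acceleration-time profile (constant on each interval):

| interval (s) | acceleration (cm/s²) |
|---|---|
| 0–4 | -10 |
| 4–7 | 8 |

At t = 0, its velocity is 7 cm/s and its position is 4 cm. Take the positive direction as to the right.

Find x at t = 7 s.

On each constant-a segment, Δv = aΔt and Δx = v₀Δt + ½aΔt²; chain segment to segment.
0–4 s: v starts 7 cm/s; Δx = 7·4 + ½·-10·4² = -52 cm; v ends -33 cm/s.
4–7 s: v starts -33 cm/s; Δx = -33·3 + ½·8·3² = -63 cm; v ends -9 cm/s.
x(7) = 4 + Σ Δx = -111 cm.

-111 cm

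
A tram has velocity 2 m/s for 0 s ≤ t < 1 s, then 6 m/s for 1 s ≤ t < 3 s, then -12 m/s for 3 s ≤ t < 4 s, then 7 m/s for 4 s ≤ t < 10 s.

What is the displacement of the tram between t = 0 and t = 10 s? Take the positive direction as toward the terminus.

Displacement is the signed area under the v-t curve.
0–1 s: 2 × 1 = 2 m
1–3 s: 6 × 2 = 12 m
3–4 s: -12 × 1 = -12 m
4–10 s: 7 × 6 = 42 m
Net displacement = 44 m

44 m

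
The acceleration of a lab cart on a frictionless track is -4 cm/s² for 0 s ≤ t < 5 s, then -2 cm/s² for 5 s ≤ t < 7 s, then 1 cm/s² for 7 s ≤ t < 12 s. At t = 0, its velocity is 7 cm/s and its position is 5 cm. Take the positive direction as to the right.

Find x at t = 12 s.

-112.5 cm

On each constant-a segment, Δv = aΔt and Δx = v₀Δt + ½aΔt²; chain segment to segment.
0–5 s: v starts 7 cm/s; Δx = 7·5 + ½·-4·5² = -15 cm; v ends -13 cm/s.
5–7 s: v starts -13 cm/s; Δx = -13·2 + ½·-2·2² = -30 cm; v ends -17 cm/s.
7–12 s: v starts -17 cm/s; Δx = -17·5 + ½·1·5² = -72.5 cm; v ends -12 cm/s.
x(12) = 5 + Σ Δx = -112.5 cm.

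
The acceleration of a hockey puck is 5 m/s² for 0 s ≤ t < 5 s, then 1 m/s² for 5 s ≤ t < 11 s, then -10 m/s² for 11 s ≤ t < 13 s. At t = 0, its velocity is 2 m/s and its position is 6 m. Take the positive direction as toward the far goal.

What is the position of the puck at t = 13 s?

304.5 m

On each constant-a segment, Δv = aΔt and Δx = v₀Δt + ½aΔt²; chain segment to segment.
0–5 s: v starts 2 m/s; Δx = 2·5 + ½·5·5² = 72.5 m; v ends 27 m/s.
5–11 s: v starts 27 m/s; Δx = 27·6 + ½·1·6² = 180 m; v ends 33 m/s.
11–13 s: v starts 33 m/s; Δx = 33·2 + ½·-10·2² = 46 m; v ends 13 m/s.
x(13) = 6 + Σ Δx = 304.5 m.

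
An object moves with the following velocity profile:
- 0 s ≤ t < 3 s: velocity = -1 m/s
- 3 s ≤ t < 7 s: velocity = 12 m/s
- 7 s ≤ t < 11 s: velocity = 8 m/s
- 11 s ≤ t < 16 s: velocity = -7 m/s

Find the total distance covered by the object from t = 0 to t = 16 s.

Total distance travelled is ∫|v| dt — sum the magnitudes of each area piece.
0–3 s: |-1| × 3 = 3 m
3–7 s: |12| × 4 = 48 m
7–11 s: |8| × 4 = 32 m
11–16 s: |-7| × 5 = 35 m
Total distance = 118 m

118 m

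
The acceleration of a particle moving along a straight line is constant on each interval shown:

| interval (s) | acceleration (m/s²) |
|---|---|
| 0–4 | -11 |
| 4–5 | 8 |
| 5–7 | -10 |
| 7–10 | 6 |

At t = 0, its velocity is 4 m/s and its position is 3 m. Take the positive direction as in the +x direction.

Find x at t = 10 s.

-318 m

On each constant-a segment, Δv = aΔt and Δx = v₀Δt + ½aΔt²; chain segment to segment.
0–4 s: v starts 4 m/s; Δx = 4·4 + ½·-11·4² = -72 m; v ends -40 m/s.
4–5 s: v starts -40 m/s; Δx = -40·1 + ½·8·1² = -36 m; v ends -32 m/s.
5–7 s: v starts -32 m/s; Δx = -32·2 + ½·-10·2² = -84 m; v ends -52 m/s.
7–10 s: v starts -52 m/s; Δx = -52·3 + ½·6·3² = -129 m; v ends -34 m/s.
x(10) = 3 + Σ Δx = -318 m.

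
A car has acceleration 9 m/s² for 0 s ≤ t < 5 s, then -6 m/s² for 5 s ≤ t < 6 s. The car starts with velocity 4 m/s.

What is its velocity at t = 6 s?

Δv equals the area under the a-t graph; then v = v₀ + Δv.
0–5 s: 9 × 5 = 45 m/s
5–6 s: -6 × 1 = -6 m/s
Δv = 39 m/s, so v(6) = 4 + (39) = 43 m/s.

43 m/s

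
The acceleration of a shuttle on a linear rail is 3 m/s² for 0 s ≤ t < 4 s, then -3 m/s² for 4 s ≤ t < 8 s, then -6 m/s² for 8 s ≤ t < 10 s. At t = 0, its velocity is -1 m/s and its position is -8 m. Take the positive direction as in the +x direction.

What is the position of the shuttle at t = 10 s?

18 m

On each constant-a segment, Δv = aΔt and Δx = v₀Δt + ½aΔt²; chain segment to segment.
0–4 s: v starts -1 m/s; Δx = -1·4 + ½·3·4² = 20 m; v ends 11 m/s.
4–8 s: v starts 11 m/s; Δx = 11·4 + ½·-3·4² = 20 m; v ends -1 m/s.
8–10 s: v starts -1 m/s; Δx = -1·2 + ½·-6·2² = -14 m; v ends -13 m/s.
x(10) = -8 + Σ Δx = 18 m.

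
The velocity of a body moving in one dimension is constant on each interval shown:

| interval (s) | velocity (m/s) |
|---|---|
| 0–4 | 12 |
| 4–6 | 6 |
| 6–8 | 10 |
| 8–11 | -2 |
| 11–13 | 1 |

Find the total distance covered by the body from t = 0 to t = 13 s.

Total distance travelled is ∫|v| dt — sum the magnitudes of each area piece.
0–4 s: |12| × 4 = 48 m
4–6 s: |6| × 2 = 12 m
6–8 s: |10| × 2 = 20 m
8–11 s: |-2| × 3 = 6 m
11–13 s: |1| × 2 = 2 m
Total distance = 88 m

88 m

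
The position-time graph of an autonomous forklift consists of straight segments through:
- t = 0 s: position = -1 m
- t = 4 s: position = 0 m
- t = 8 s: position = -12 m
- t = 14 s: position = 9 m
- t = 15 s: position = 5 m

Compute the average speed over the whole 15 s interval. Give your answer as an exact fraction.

38/15 m/s

Average speed = (total path length)/(elapsed time); on a piecewise-linear x-t graph the path length is Σ|Δx|.
0–4 s: |Δx| = |0 − -1| = 1 m
4–8 s: |Δx| = |-12 − 0| = 12 m
8–14 s: |Δx| = |9 − -12| = 21 m
14–15 s: |Δx| = |5 − 9| = 4 m
Total path = 38 m; average speed = 38/15 = 38/15 m/s.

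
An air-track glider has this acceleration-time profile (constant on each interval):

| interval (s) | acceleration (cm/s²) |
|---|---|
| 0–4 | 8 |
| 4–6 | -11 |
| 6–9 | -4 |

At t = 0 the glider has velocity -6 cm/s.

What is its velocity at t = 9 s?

Δv equals the area under the a-t graph; then v = v₀ + Δv.
0–4 s: 8 × 4 = 32 cm/s
4–6 s: -11 × 2 = -22 cm/s
6–9 s: -4 × 3 = -12 cm/s
Δv = -2 cm/s, so v(9) = -6 + (-2) = -8 cm/s.

-8 cm/s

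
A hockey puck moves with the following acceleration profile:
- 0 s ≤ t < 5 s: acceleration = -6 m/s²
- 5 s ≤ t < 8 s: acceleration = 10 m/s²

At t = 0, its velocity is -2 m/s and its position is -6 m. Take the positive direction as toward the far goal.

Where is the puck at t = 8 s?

-142 m

On each constant-a segment, Δv = aΔt and Δx = v₀Δt + ½aΔt²; chain segment to segment.
0–5 s: v starts -2 m/s; Δx = -2·5 + ½·-6·5² = -85 m; v ends -32 m/s.
5–8 s: v starts -32 m/s; Δx = -32·3 + ½·10·3² = -51 m; v ends -2 m/s.
x(8) = -6 + Σ Δx = -142 m.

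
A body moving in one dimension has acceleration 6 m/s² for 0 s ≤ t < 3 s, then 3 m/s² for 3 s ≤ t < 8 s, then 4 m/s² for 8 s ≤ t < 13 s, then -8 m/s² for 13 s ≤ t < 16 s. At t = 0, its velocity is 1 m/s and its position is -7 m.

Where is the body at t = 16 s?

501.5 m

On each constant-a segment, Δv = aΔt and Δx = v₀Δt + ½aΔt²; chain segment to segment.
0–3 s: v starts 1 m/s; Δx = 1·3 + ½·6·3² = 30 m; v ends 19 m/s.
3–8 s: v starts 19 m/s; Δx = 19·5 + ½·3·5² = 132.5 m; v ends 34 m/s.
8–13 s: v starts 34 m/s; Δx = 34·5 + ½·4·5² = 220 m; v ends 54 m/s.
13–16 s: v starts 54 m/s; Δx = 54·3 + ½·-8·3² = 126 m; v ends 30 m/s.
x(16) = -7 + Σ Δx = 501.5 m.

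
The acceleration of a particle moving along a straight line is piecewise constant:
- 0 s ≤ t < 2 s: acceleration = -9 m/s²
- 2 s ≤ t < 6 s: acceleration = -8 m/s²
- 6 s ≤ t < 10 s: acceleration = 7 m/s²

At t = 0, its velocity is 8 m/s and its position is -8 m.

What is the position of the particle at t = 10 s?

-226 m

On each constant-a segment, Δv = aΔt and Δx = v₀Δt + ½aΔt²; chain segment to segment.
0–2 s: v starts 8 m/s; Δx = 8·2 + ½·-9·2² = -2 m; v ends -10 m/s.
2–6 s: v starts -10 m/s; Δx = -10·4 + ½·-8·4² = -104 m; v ends -42 m/s.
6–10 s: v starts -42 m/s; Δx = -42·4 + ½·7·4² = -112 m; v ends -14 m/s.
x(10) = -8 + Σ Δx = -226 m.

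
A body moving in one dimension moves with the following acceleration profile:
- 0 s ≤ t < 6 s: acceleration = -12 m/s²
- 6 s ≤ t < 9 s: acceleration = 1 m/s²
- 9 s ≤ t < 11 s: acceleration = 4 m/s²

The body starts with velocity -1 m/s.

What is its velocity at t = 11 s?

Δv equals the area under the a-t graph; then v = v₀ + Δv.
0–6 s: -12 × 6 = -72 m/s
6–9 s: 1 × 3 = 3 m/s
9–11 s: 4 × 2 = 8 m/s
Δv = -61 m/s, so v(11) = -1 + (-61) = -62 m/s.

-62 m/s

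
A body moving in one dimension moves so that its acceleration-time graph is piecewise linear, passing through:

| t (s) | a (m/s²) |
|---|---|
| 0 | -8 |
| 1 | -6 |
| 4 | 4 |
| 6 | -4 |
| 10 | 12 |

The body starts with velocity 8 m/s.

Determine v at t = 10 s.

14 m/s

Δv equals the area under the a-t graph; then v = v₀ + Δv.
0–1 s: ½(-8 + -6)(1) = -7 m/s
1–4 s: ½(-6 + 4)(3) = -3 m/s
4–6 s: ½(4 + -4)(2) = 0 m/s
6–10 s: ½(-4 + 12)(4) = 16 m/s
Δv = 6 m/s, so v(10) = 8 + (6) = 14 m/s.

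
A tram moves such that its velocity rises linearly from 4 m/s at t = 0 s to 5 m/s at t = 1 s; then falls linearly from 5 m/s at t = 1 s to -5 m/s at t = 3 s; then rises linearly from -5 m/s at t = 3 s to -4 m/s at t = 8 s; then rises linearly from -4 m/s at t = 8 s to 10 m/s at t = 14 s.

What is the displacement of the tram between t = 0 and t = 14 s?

0 m

Displacement is the signed area under the v-t curve.
0–1 s: ½(4 + 5)(1) = 4.5 m
1–3 s: ½(5 + -5)(2) = 0 m
3–8 s: ½(-5 + -4)(5) = -22.5 m
8–14 s: ½(-4 + 10)(6) = 18 m
Net displacement = 0 m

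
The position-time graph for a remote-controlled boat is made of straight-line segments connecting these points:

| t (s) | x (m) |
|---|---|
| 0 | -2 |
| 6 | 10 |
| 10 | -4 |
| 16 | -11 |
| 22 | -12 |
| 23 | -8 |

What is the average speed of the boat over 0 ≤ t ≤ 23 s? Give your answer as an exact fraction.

38/23 m/s

Average speed = (total path length)/(elapsed time); on a piecewise-linear x-t graph the path length is Σ|Δx|.
0–6 s: |Δx| = |10 − -2| = 12 m
6–10 s: |Δx| = |-4 − 10| = 14 m
10–16 s: |Δx| = |-11 − -4| = 7 m
16–22 s: |Δx| = |-12 − -11| = 1 m
22–23 s: |Δx| = |-8 − -12| = 4 m
Total path = 38 m; average speed = 38/23 = 38/23 m/s.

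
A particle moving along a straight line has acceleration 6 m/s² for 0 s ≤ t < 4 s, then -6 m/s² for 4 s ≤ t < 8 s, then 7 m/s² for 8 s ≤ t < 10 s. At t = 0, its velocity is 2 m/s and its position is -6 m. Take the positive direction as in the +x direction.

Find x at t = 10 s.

124 m

On each constant-a segment, Δv = aΔt and Δx = v₀Δt + ½aΔt²; chain segment to segment.
0–4 s: v starts 2 m/s; Δx = 2·4 + ½·6·4² = 56 m; v ends 26 m/s.
4–8 s: v starts 26 m/s; Δx = 26·4 + ½·-6·4² = 56 m; v ends 2 m/s.
8–10 s: v starts 2 m/s; Δx = 2·2 + ½·7·2² = 18 m; v ends 16 m/s.
x(10) = -6 + Σ Δx = 124 m.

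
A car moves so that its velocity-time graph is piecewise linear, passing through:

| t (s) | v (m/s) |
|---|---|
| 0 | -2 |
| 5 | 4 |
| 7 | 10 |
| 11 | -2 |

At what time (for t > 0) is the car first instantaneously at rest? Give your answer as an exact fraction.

t = 5/3 s

v changes sign on 0–5 s (from -2 to 4); the graph is linear there, so v = 0 at t = 0 + (2)·(5 − 0)/(4 − -2) = 5/3 s.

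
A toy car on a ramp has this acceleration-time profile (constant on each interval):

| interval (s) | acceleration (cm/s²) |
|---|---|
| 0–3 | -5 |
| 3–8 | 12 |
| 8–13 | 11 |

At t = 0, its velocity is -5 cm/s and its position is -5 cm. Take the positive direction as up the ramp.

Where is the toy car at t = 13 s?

345 cm

On each constant-a segment, Δv = aΔt and Δx = v₀Δt + ½aΔt²; chain segment to segment.
0–3 s: v starts -5 cm/s; Δx = -5·3 + ½·-5·3² = -37.5 cm; v ends -20 cm/s.
3–8 s: v starts -20 cm/s; Δx = -20·5 + ½·12·5² = 50 cm; v ends 40 cm/s.
8–13 s: v starts 40 cm/s; Δx = 40·5 + ½·11·5² = 337.5 cm; v ends 95 cm/s.
x(13) = -5 + Σ Δx = 345 cm.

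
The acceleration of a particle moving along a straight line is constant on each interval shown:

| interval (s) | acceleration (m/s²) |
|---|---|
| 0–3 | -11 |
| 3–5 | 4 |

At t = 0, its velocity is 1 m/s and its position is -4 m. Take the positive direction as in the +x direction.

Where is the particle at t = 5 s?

-106.5 m

On each constant-a segment, Δv = aΔt and Δx = v₀Δt + ½aΔt²; chain segment to segment.
0–3 s: v starts 1 m/s; Δx = 1·3 + ½·-11·3² = -46.5 m; v ends -32 m/s.
3–5 s: v starts -32 m/s; Δx = -32·2 + ½·4·2² = -56 m; v ends -24 m/s.
x(5) = -4 + Σ Δx = -106.5 m.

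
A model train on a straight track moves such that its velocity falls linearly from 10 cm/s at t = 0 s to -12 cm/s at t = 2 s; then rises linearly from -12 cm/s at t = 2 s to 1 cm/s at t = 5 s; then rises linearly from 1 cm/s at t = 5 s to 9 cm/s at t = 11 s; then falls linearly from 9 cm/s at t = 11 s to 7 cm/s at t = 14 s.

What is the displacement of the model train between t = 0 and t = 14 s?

Net displacement equals the area under the velocity-time graph (areas below the axis count negative).
0–2 s: ½(10 + -12)(2) = -2 cm
2–5 s: ½(-12 + 1)(3) = -16.5 cm
5–11 s: ½(1 + 9)(6) = 30 cm
11–14 s: ½(9 + 7)(3) = 24 cm
Net displacement = 35.5 cm

35.5 cm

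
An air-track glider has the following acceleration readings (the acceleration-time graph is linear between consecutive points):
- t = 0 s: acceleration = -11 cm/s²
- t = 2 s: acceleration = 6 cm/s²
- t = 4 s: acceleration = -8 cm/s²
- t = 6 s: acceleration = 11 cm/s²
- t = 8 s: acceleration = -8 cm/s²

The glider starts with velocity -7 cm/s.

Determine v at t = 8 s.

-8 cm/s

Δv equals the area under the a-t graph; then v = v₀ + Δv.
0–2 s: ½(-11 + 6)(2) = -5 cm/s
2–4 s: ½(6 + -8)(2) = -2 cm/s
4–6 s: ½(-8 + 11)(2) = 3 cm/s
6–8 s: ½(11 + -8)(2) = 3 cm/s
Δv = -1 cm/s, so v(8) = -7 + (-1) = -8 cm/s.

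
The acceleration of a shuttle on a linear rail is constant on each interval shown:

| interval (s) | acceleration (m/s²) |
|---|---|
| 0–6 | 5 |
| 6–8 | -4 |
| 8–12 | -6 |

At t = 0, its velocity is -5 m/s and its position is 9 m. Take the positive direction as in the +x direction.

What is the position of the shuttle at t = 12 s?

On each constant-a segment, Δv = aΔt and Δx = v₀Δt + ½aΔt²; chain segment to segment.
0–6 s: v starts -5 m/s; Δx = -5·6 + ½·5·6² = 60 m; v ends 25 m/s.
6–8 s: v starts 25 m/s; Δx = 25·2 + ½·-4·2² = 42 m; v ends 17 m/s.
8–12 s: v starts 17 m/s; Δx = 17·4 + ½·-6·4² = 20 m; v ends -7 m/s.
x(12) = 9 + Σ Δx = 131 m.

131 m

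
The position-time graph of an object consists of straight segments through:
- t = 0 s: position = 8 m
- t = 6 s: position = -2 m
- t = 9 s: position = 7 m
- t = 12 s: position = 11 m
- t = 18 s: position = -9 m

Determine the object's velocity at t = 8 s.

Velocity is the slope of the x-t graph on 6–9 s: (7 − -2)/(9 − 6) = 3 m/s.

3 m/s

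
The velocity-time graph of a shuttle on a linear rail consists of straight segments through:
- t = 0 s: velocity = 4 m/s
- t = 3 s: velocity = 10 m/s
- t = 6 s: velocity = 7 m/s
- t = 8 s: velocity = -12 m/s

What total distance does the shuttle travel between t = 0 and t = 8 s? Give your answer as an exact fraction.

Total distance travelled is ∫|v| dt — sum the magnitudes of each area piece.
0–3 s: |½(4 + 10)(3)| = 21 m
3–6 s: |½(10 + 7)(3)| = 25.5 m
6–8 s: v = 0 at t = 128/19 s; triangle areas 49/19 + 144/19 = 193/19 m
Total distance = 2153/38 m

2153/38 m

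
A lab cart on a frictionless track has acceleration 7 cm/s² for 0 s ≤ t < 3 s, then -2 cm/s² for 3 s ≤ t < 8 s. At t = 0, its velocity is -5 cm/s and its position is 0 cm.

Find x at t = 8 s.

On each constant-a segment, Δv = aΔt and Δx = v₀Δt + ½aΔt²; chain segment to segment.
0–3 s: v starts -5 cm/s; Δx = -5·3 + ½·7·3² = 16.5 cm; v ends 16 cm/s.
3–8 s: v starts 16 cm/s; Δx = 16·5 + ½·-2·5² = 55 cm; v ends 6 cm/s.
x(8) = 0 + Σ Δx = 71.5 cm.

71.5 cm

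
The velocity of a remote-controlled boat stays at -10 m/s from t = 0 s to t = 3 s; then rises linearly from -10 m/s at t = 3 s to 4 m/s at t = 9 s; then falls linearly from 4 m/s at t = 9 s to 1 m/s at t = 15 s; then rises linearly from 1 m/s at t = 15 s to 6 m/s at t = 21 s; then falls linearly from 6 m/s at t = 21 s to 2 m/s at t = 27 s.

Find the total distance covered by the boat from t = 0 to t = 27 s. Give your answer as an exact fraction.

Distance (not displacement) is the total path length: add the absolute areas under v-t.
0–3 s: |-10| × 3 = 30 m
3–9 s: v = 0 at t = 51/7 s; triangle areas 150/7 + 24/7 = 174/7 m
9–15 s: |½(4 + 1)(6)| = 15 m
15–21 s: |½(1 + 6)(6)| = 21 m
21–27 s: |½(6 + 2)(6)| = 24 m
Total distance = 804/7 m

804/7 m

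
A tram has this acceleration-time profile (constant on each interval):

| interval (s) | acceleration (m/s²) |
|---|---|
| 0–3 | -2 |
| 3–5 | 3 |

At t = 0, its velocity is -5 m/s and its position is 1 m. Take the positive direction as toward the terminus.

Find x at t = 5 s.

-39 m

On each constant-a segment, Δv = aΔt and Δx = v₀Δt + ½aΔt²; chain segment to segment.
0–3 s: v starts -5 m/s; Δx = -5·3 + ½·-2·3² = -24 m; v ends -11 m/s.
3–5 s: v starts -11 m/s; Δx = -11·2 + ½·3·2² = -16 m; v ends -5 m/s.
x(5) = 1 + Σ Δx = -39 m.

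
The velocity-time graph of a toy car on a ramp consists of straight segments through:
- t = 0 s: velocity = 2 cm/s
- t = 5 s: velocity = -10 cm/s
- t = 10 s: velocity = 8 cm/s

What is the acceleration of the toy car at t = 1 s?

-2.4 cm/s²

Acceleration is the slope of the v-t graph on 0–5 s: (-10 − 2)/(5 − 0) = -2.4 cm/s².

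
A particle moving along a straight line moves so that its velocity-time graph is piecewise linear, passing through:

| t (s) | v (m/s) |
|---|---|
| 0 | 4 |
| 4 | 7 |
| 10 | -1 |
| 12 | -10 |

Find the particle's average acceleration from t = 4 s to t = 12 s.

-2.125 m/s²

Average acceleration = Δv/Δt = (-10 − 7)/(12 − 4) = -2.125 m/s².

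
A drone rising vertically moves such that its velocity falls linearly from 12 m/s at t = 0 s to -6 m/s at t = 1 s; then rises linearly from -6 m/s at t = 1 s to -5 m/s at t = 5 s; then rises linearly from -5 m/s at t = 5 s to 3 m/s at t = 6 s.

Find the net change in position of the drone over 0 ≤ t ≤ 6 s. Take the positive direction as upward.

-20 m

Net displacement equals the area under the velocity-time graph (areas below the axis count negative).
0–1 s: ½(12 + -6)(1) = 3 m
1–5 s: ½(-6 + -5)(4) = -22 m
5–6 s: ½(-5 + 3)(1) = -1 m
Net displacement = -20 m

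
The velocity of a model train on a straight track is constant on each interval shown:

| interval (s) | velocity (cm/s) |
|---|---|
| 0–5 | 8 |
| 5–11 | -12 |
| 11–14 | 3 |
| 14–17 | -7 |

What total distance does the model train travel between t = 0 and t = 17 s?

142 cm

Total distance travelled is ∫|v| dt — sum the magnitudes of each area piece.
0–5 s: |8| × 5 = 40 cm
5–11 s: |-12| × 6 = 72 cm
11–14 s: |3| × 3 = 9 cm
14–17 s: |-7| × 3 = 21 cm
Total distance = 142 cm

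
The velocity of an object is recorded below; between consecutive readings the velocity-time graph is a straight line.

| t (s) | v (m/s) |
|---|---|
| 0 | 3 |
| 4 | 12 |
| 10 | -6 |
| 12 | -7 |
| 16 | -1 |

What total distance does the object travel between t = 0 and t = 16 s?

89 m

Total distance travelled is ∫|v| dt — sum the magnitudes of each area piece.
0–4 s: |½(3 + 12)(4)| = 30 m
4–10 s: v = 0 at t = 8 s; triangle areas 24 + 6 = 30 m
10–12 s: |½(-6 + -7)(2)| = 13 m
12–16 s: |½(-7 + -1)(4)| = 16 m
Total distance = 89 m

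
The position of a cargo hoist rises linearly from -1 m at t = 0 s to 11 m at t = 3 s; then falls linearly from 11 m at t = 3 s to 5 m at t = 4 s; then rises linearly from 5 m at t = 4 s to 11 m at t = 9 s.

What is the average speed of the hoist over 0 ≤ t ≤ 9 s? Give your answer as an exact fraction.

8/3 m/s

Average speed = (total path length)/(elapsed time); on a piecewise-linear x-t graph the path length is Σ|Δx|.
0–3 s: |Δx| = |11 − -1| = 12 m
3–4 s: |Δx| = |5 − 11| = 6 m
4–9 s: |Δx| = |11 − 5| = 6 m
Total path = 24 m; average speed = 24/9 = 8/3 m/s.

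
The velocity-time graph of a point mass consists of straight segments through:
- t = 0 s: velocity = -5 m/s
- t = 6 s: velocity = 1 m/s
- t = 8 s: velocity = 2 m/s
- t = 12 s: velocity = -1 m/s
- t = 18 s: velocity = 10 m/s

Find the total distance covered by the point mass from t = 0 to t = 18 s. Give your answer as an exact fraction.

1547/33 m

Distance (not displacement) is the total path length: add the absolute areas under v-t.
0–6 s: v = 0 at t = 5 s; triangle areas 12.5 + 0.5 = 13 m
6–8 s: |½(1 + 2)(2)| = 3 m
8–12 s: v = 0 at t = 32/3 s; triangle areas 8/3 + 2/3 = 10/3 m
12–18 s: v = 0 at t = 138/11 s; triangle areas 3/11 + 300/11 = 303/11 m
Total distance = 1547/33 m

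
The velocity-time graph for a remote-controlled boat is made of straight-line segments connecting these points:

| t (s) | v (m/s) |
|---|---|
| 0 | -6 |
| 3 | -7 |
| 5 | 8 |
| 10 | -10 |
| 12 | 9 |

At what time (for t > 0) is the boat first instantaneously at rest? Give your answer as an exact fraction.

t = 59/15 s

v changes sign on 3–5 s (from -7 to 8); the graph is linear there, so v = 0 at t = 3 + (7)·(5 − 3)/(8 − -7) = 59/15 s.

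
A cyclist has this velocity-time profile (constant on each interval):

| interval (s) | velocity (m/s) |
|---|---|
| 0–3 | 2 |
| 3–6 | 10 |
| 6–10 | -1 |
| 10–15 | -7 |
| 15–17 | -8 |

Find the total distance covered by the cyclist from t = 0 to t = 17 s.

Total distance travelled is ∫|v| dt — sum the magnitudes of each area piece.
0–3 s: |2| × 3 = 6 m
3–6 s: |10| × 3 = 30 m
6–10 s: |-1| × 4 = 4 m
10–15 s: |-7| × 5 = 35 m
15–17 s: |-8| × 2 = 16 m
Total distance = 91 m

91 m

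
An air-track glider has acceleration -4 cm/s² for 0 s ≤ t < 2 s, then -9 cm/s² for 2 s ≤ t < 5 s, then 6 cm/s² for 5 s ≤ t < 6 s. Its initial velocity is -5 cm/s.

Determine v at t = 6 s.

-34 cm/s

Δv equals the area under the a-t graph; then v = v₀ + Δv.
0–2 s: -4 × 2 = -8 cm/s
2–5 s: -9 × 3 = -27 cm/s
5–6 s: 6 × 1 = 6 cm/s
Δv = -29 cm/s, so v(6) = -5 + (-29) = -34 cm/s.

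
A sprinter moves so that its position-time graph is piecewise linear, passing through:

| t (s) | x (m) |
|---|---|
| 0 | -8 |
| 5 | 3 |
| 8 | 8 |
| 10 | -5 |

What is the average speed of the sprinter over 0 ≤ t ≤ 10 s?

2.9 m/s

Average speed = (total path length)/(elapsed time); on a piecewise-linear x-t graph the path length is Σ|Δx|.
0–5 s: |Δx| = |3 − -8| = 11 m
5–8 s: |Δx| = |8 − 3| = 5 m
8–10 s: |Δx| = |-5 − 8| = 13 m
Total path = 29 m; average speed = 29/10 = 2.9 m/s.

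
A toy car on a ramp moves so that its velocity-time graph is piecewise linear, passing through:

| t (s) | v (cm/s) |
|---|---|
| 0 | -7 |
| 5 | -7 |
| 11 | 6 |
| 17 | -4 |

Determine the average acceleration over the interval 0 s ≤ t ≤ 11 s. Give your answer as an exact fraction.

13/11 cm/s²

Average acceleration = Δv/Δt = (6 − -7)/(11 − 0) = 13/11 cm/s².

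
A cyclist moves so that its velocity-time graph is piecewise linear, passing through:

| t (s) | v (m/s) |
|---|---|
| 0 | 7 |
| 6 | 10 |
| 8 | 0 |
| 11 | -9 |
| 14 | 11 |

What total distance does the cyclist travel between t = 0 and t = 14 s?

Distance (not displacement) is the total path length: add the absolute areas under v-t.
0–6 s: |½(7 + 10)(6)| = 51 m
6–8 s: |½(10 + 0)(2)| = 10 m
8–11 s: |½(0 + -9)(3)| = 13.5 m
11–14 s: v = 0 at t = 12.35 s; triangle areas 6.075 + 9.075 = 15.15 m
Total distance = 89.65 m

89.65 m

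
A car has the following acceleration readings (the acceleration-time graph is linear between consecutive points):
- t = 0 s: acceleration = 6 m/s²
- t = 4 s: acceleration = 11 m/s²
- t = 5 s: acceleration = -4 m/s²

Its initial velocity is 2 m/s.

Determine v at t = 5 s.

39.5 m/s

Δv equals the area under the a-t graph; then v = v₀ + Δv.
0–4 s: ½(6 + 11)(4) = 34 m/s
4–5 s: ½(11 + -4)(1) = 3.5 m/s
Δv = 37.5 m/s, so v(5) = 2 + (37.5) = 39.5 m/s.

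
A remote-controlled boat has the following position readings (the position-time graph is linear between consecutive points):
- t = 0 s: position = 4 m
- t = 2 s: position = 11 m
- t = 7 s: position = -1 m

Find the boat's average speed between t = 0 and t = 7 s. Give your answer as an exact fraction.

Average speed = (total path length)/(elapsed time); on a piecewise-linear x-t graph the path length is Σ|Δx|.
0–2 s: |Δx| = |11 − 4| = 7 m
2–7 s: |Δx| = |-1 − 11| = 12 m
Total path = 19 m; average speed = 19/7 = 19/7 m/s.

19/7 m/s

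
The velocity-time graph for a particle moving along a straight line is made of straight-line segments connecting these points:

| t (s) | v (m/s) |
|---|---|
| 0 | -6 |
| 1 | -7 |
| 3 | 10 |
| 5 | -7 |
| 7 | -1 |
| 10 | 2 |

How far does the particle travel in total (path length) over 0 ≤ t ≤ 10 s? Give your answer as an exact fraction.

587/17 m

Distance (not displacement) is the total path length: add the absolute areas under v-t.
0–1 s: |½(-6 + -7)(1)| = 6.5 m
1–3 s: v = 0 at t = 31/17 s; triangle areas 49/17 + 100/17 = 149/17 m
3–5 s: v = 0 at t = 71/17 s; triangle areas 100/17 + 49/17 = 149/17 m
5–7 s: |½(-7 + -1)(2)| = 8 m
7–10 s: v = 0 at t = 8 s; triangle areas 0.5 + 2 = 2.5 m
Total distance = 587/17 m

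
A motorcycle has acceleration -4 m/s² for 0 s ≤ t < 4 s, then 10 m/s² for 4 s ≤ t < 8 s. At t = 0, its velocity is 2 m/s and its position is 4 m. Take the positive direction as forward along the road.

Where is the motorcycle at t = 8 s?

On each constant-a segment, Δv = aΔt and Δx = v₀Δt + ½aΔt²; chain segment to segment.
0–4 s: v starts 2 m/s; Δx = 2·4 + ½·-4·4² = -24 m; v ends -14 m/s.
4–8 s: v starts -14 m/s; Δx = -14·4 + ½·10·4² = 24 m; v ends 26 m/s.
x(8) = 4 + Σ Δx = 4 m.

4 m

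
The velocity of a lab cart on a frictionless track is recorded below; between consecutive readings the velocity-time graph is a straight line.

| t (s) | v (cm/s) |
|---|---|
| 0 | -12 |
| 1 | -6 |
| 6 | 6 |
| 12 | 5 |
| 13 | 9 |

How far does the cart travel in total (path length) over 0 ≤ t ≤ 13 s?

Distance (not displacement) is the total path length: add the absolute areas under v-t.
0–1 s: |½(-12 + -6)(1)| = 9 cm
1–6 s: v = 0 at t = 3.5 s; triangle areas 7.5 + 7.5 = 15 cm
6–12 s: |½(6 + 5)(6)| = 33 cm
12–13 s: |½(5 + 9)(1)| = 7 cm
Total distance = 64 cm

64 cm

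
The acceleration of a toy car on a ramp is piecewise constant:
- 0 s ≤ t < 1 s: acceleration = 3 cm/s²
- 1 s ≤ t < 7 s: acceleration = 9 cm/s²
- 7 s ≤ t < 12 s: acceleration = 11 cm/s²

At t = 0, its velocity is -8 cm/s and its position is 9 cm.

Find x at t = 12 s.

517 cm

On each constant-a segment, Δv = aΔt and Δx = v₀Δt + ½aΔt²; chain segment to segment.
0–1 s: v starts -8 cm/s; Δx = -8·1 + ½·3·1² = -6.5 cm; v ends -5 cm/s.
1–7 s: v starts -5 cm/s; Δx = -5·6 + ½·9·6² = 132 cm; v ends 49 cm/s.
7–12 s: v starts 49 cm/s; Δx = 49·5 + ½·11·5² = 382.5 cm; v ends 104 cm/s.
x(12) = 9 + Σ Δx = 517 cm.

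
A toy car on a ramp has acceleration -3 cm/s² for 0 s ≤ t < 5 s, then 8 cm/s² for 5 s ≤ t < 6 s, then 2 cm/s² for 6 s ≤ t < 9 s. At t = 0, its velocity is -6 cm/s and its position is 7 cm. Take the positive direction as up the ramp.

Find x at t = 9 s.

On each constant-a segment, Δv = aΔt and Δx = v₀Δt + ½aΔt²; chain segment to segment.
0–5 s: v starts -6 cm/s; Δx = -6·5 + ½·-3·5² = -67.5 cm; v ends -21 cm/s.
5–6 s: v starts -21 cm/s; Δx = -21·1 + ½·8·1² = -17 cm; v ends -13 cm/s.
6–9 s: v starts -13 cm/s; Δx = -13·3 + ½·2·3² = -30 cm; v ends -7 cm/s.
x(9) = 7 + Σ Δx = -107.5 cm.

-107.5 cm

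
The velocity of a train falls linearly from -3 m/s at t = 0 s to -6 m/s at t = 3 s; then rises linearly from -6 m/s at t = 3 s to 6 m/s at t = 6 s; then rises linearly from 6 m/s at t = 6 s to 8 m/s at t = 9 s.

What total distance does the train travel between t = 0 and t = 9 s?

Distance (not displacement) is the total path length: add the absolute areas under v-t.
0–3 s: |½(-3 + -6)(3)| = 13.5 m
3–6 s: v = 0 at t = 4.5 s; triangle areas 4.5 + 4.5 = 9 m
6–9 s: |½(6 + 8)(3)| = 21 m
Total distance = 43.5 m

43.5 m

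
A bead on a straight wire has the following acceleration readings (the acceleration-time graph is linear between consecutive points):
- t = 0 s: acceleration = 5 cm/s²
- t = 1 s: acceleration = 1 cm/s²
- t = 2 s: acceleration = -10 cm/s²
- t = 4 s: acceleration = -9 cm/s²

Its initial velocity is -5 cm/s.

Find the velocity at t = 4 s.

-25.5 cm/s

Δv equals the area under the a-t graph; then v = v₀ + Δv.
0–1 s: ½(5 + 1)(1) = 3 cm/s
1–2 s: ½(1 + -10)(1) = -4.5 cm/s
2–4 s: ½(-10 + -9)(2) = -19 cm/s
Δv = -20.5 cm/s, so v(4) = -5 + (-20.5) = -25.5 cm/s.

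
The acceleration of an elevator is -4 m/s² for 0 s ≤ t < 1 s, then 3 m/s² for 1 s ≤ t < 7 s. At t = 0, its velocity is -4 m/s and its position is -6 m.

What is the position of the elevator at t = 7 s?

-6 m

On each constant-a segment, Δv = aΔt and Δx = v₀Δt + ½aΔt²; chain segment to segment.
0–1 s: v starts -4 m/s; Δx = -4·1 + ½·-4·1² = -6 m; v ends -8 m/s.
1–7 s: v starts -8 m/s; Δx = -8·6 + ½·3·6² = 6 m; v ends 10 m/s.
x(7) = -6 + Σ Δx = -6 m.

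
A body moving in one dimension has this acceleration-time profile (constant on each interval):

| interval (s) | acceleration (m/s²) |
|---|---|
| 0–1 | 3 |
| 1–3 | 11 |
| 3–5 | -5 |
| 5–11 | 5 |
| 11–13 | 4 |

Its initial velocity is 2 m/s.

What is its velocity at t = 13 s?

Δv equals the area under the a-t graph; then v = v₀ + Δv.
0–1 s: 3 × 1 = 3 m/s
1–3 s: 11 × 2 = 22 m/s
3–5 s: -5 × 2 = -10 m/s
5–11 s: 5 × 6 = 30 m/s
11–13 s: 4 × 2 = 8 m/s
Δv = 53 m/s, so v(13) = 2 + (53) = 55 m/s.

55 m/s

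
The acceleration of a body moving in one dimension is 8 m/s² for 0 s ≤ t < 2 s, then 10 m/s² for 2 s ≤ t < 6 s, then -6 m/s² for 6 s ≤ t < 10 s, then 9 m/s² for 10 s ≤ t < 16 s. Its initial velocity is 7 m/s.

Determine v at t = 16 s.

Δv equals the area under the a-t graph; then v = v₀ + Δv.
0–2 s: 8 × 2 = 16 m/s
2–6 s: 10 × 4 = 40 m/s
6–10 s: -6 × 4 = -24 m/s
10–16 s: 9 × 6 = 54 m/s
Δv = 86 m/s, so v(16) = 7 + (86) = 93 m/s.

93 m/s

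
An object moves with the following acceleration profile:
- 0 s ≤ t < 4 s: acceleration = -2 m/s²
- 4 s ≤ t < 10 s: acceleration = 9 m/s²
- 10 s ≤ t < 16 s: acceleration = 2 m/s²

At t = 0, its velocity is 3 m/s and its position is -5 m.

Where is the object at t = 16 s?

453 m

On each constant-a segment, Δv = aΔt and Δx = v₀Δt + ½aΔt²; chain segment to segment.
0–4 s: v starts 3 m/s; Δx = 3·4 + ½·-2·4² = -4 m; v ends -5 m/s.
4–10 s: v starts -5 m/s; Δx = -5·6 + ½·9·6² = 132 m; v ends 49 m/s.
10–16 s: v starts 49 m/s; Δx = 49·6 + ½·2·6² = 330 m; v ends 61 m/s.
x(16) = -5 + Σ Δx = 453 m.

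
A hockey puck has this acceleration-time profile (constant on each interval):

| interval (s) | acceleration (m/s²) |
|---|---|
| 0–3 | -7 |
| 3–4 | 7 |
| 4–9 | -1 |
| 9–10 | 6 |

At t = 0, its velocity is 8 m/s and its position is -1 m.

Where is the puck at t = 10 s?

On each constant-a segment, Δv = aΔt and Δx = v₀Δt + ½aΔt²; chain segment to segment.
0–3 s: v starts 8 m/s; Δx = 8·3 + ½·-7·3² = -7.5 m; v ends -13 m/s.
3–4 s: v starts -13 m/s; Δx = -13·1 + ½·7·1² = -9.5 m; v ends -6 m/s.
4–9 s: v starts -6 m/s; Δx = -6·5 + ½·-1·5² = -42.5 m; v ends -11 m/s.
9–10 s: v starts -11 m/s; Δx = -11·1 + ½·6·1² = -8 m; v ends -5 m/s.
x(10) = -1 + Σ Δx = -68.5 m.

-68.5 m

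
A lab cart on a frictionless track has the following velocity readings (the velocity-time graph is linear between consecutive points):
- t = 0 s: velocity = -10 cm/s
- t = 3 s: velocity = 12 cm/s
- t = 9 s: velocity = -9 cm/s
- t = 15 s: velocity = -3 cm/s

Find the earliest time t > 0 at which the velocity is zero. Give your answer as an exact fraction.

t = 15/11 s

v changes sign on 0–3 s (from -10 to 12); the graph is linear there, so v = 0 at t = 0 + (10)·(3 − 0)/(12 − -10) = 15/11 s.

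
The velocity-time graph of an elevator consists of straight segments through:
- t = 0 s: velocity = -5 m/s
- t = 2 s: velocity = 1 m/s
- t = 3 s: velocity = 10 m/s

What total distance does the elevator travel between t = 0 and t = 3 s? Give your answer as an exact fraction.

59/6 m

Distance (not displacement) is the total path length: add the absolute areas under v-t.
0–2 s: v = 0 at t = 5/3 s; triangle areas 25/6 + 1/6 = 13/3 m
2–3 s: |½(1 + 10)(1)| = 5.5 m
Total distance = 59/6 m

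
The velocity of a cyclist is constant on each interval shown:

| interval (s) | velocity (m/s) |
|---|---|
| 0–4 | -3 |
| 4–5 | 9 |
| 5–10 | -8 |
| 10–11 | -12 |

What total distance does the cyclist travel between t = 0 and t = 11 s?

73 m

Distance (not displacement) is the total path length: add the absolute areas under v-t.
0–4 s: |-3| × 4 = 12 m
4–5 s: |9| × 1 = 9 m
5–10 s: |-8| × 5 = 40 m
10–11 s: |-12| × 1 = 12 m
Total distance = 73 m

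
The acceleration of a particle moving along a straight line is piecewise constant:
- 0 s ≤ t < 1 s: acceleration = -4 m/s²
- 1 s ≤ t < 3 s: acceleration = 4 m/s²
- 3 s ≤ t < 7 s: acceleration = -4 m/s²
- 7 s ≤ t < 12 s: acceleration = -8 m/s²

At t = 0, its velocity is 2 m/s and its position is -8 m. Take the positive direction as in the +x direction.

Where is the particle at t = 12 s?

On each constant-a segment, Δv = aΔt and Δx = v₀Δt + ½aΔt²; chain segment to segment.
0–1 s: v starts 2 m/s; Δx = 2·1 + ½·-4·1² = 0 m; v ends -2 m/s.
1–3 s: v starts -2 m/s; Δx = -2·2 + ½·4·2² = 4 m; v ends 6 m/s.
3–7 s: v starts 6 m/s; Δx = 6·4 + ½·-4·4² = -8 m; v ends -10 m/s.
7–12 s: v starts -10 m/s; Δx = -10·5 + ½·-8·5² = -150 m; v ends -50 m/s.
x(12) = -8 + Σ Δx = -162 m.

-162 m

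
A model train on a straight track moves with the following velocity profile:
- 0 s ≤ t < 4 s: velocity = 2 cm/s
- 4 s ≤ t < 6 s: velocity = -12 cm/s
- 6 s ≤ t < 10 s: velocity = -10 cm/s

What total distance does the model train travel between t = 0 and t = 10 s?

Distance (not displacement) is the total path length: add the absolute areas under v-t.
0–4 s: |2| × 4 = 8 cm
4–6 s: |-12| × 2 = 24 cm
6–10 s: |-10| × 4 = 40 cm
Total distance = 72 cm

72 cm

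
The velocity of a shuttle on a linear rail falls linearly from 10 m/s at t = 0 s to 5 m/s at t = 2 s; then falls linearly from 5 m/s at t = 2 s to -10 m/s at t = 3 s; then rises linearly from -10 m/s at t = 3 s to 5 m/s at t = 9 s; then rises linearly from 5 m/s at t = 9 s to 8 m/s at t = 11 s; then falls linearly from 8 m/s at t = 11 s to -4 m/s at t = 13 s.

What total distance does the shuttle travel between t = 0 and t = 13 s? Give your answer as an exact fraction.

383/6 m

Total distance travelled is ∫|v| dt — sum the magnitudes of each area piece.
0–2 s: |½(10 + 5)(2)| = 15 m
2–3 s: v = 0 at t = 7/3 s; triangle areas 5/6 + 10/3 = 25/6 m
3–9 s: v = 0 at t = 7 s; triangle areas 20 + 5 = 25 m
9–11 s: |½(5 + 8)(2)| = 13 m
11–13 s: v = 0 at t = 37/3 s; triangle areas 16/3 + 4/3 = 20/3 m
Total distance = 383/6 m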